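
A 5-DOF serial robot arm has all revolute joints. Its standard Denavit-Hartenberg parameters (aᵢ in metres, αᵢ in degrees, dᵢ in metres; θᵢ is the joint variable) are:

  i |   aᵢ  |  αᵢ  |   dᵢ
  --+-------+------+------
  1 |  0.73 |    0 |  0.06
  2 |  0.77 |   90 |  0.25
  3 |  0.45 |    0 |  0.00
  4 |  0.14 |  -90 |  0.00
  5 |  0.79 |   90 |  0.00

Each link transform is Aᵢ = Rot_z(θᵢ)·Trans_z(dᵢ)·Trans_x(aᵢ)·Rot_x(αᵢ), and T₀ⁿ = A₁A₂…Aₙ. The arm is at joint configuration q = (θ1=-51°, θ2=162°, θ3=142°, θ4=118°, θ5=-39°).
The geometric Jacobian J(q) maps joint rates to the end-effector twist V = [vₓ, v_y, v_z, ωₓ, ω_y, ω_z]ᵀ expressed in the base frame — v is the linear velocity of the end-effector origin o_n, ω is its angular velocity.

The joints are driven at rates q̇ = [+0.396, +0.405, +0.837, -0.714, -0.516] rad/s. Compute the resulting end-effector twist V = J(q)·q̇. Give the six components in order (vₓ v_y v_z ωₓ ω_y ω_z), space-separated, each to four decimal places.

0.1994 0.4959 -0.0603 0.2969 -0.4303 0.8906

o_n = [0.8216, -0.1236, -0.1554]
J₁: ẑ×o_n = [0.1236, 0.8216, -0.0000], ω = ẑ
J2: z=[0.0000, 0.0000, 1.0000] o=[0.4594, -0.5673, 0.0600] → [-0.4437, 0.3622, 0.0000, 0.0000, 0.0000, 1.0000]
J3: z=[0.9336, 0.3584, 0.0000] o=[0.1835, 0.1515, 0.3100] → [-0.1668, 0.4345, -0.4855, 0.9336, 0.3584, 0.0000]
J4: z=[0.9336, 0.3584, 0.0000] o=[0.3105, -0.1795, 0.5870] → [-0.2661, 0.6932, -0.1309, 0.9336, 0.3584, 0.0000]
J5: z=[-0.3529, 0.9194, -0.1736] o=[0.3193, -0.2022, 0.4492] → [-0.5422, -0.3006, -0.4896, -0.3529, 0.9194, -0.1736]
V = J·q̇ = [0.1994, 0.4959, -0.0603, 0.2969, -0.4303, 0.8906]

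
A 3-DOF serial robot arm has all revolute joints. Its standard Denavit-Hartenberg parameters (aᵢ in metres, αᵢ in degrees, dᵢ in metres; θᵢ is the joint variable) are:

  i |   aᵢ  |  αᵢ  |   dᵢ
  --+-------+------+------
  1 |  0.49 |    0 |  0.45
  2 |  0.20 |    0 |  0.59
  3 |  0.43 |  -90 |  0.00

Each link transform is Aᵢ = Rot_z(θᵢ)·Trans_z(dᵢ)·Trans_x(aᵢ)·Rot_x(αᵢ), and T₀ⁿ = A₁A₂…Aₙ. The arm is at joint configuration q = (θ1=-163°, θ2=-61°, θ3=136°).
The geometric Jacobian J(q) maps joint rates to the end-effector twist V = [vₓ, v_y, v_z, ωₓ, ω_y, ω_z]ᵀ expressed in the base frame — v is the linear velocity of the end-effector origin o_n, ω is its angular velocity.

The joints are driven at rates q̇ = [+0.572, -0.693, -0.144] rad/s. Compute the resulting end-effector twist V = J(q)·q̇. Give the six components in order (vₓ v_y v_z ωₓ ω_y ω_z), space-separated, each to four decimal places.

o_n = [-0.5975, -0.4341, 1.0400]
J₁: ẑ×o_n = [0.4341, -0.5975, 0.0000], ω = ẑ
J2: z=[0.0000, 0.0000, 1.0000] o=[-0.4686, -0.1433, 0.4500] → [0.2908, -0.1289, 0.0000, 0.0000, 0.0000, 1.0000]
J3: z=[0.0000, 0.0000, 1.0000] o=[-0.6125, -0.0043, 1.0400] → [0.4297, 0.0150, -0.0000, 0.0000, 0.0000, 1.0000]
V = J·q̇ = [-0.0151, -0.2546, 0.0000, 0.0000, 0.0000, -0.2650]

-0.0151 -0.2546 0.0000 0.0000 0.0000 -0.2650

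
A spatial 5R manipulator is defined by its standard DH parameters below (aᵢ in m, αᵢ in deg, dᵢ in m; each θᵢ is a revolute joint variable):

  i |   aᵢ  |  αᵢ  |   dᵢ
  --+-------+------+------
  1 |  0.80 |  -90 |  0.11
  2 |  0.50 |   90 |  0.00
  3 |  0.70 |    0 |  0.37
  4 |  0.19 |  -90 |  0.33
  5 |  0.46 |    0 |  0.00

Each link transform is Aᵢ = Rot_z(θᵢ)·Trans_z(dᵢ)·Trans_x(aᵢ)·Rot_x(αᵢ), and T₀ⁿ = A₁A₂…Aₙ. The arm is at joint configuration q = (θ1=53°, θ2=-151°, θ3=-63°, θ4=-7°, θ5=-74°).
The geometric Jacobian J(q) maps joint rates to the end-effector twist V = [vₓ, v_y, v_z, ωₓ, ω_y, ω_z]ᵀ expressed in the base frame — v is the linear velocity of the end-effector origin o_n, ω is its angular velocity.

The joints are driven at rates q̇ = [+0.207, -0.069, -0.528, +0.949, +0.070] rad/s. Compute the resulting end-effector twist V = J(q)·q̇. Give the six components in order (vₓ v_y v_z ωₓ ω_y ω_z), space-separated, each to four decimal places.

o_n = [0.3966, -1.0047, -0.4400]
J₁: ẑ×o_n = [1.0047, 0.3966, -0.0000], ω = ẑ
J2: z=[-0.7986, 0.6018, 0.0000] o=[0.4815, 0.6389, 0.1100] → [-0.3310, -0.4392, 1.3638, -0.7986, 0.6018, 0.0000]
J3: z=[-0.2918, -0.3872, -0.8746] o=[0.2183, 0.2897, 0.3524] → [-0.8253, -0.3871, 0.4467, -0.2918, -0.3872, -0.8746]
J4: z=[-0.2918, -0.3872, -0.8746] o=[0.4412, -0.4509, 0.1829] → [-0.2432, -0.1427, 0.1443, -0.2918, -0.3872, -0.8746]
J5: z=[-0.7678, -0.4505, 0.4556] o=[0.4533, -0.7315, -0.0743] → [0.2892, -0.3066, 0.1842, -0.7678, -0.4505, 0.4556]
V = J·q̇ = [0.4560, 0.1599, -0.1801, -0.1215, -0.2361, -0.1293]

0.4560 0.1599 -0.1801 -0.1215 -0.2361 -0.1293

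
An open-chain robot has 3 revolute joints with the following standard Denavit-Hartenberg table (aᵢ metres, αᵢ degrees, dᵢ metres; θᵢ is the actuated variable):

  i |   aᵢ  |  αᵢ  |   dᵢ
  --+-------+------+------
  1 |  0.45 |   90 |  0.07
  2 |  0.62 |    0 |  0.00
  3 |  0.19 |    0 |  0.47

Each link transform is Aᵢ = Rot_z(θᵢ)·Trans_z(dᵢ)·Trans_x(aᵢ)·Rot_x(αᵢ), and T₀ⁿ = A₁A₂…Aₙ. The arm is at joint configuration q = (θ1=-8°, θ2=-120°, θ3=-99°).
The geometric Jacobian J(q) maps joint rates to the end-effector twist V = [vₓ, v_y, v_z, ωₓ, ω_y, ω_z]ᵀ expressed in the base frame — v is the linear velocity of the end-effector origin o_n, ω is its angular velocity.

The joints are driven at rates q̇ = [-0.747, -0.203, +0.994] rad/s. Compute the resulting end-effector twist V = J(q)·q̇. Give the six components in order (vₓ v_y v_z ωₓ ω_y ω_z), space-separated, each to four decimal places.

-0.5485 0.0829 -0.0539 -0.1101 -0.7833 -0.7470

o_n = [-0.0730, -0.4644, -0.3474]
J₁: ẑ×o_n = [0.4644, -0.0730, 0.0000], ω = ẑ
J2: z=[-0.1392, -0.9903, 0.0000] o=[0.4456, -0.0626, 0.0700] → [0.4133, -0.0581, -0.4577, -0.1392, -0.9903, 0.0000]
J3: z=[-0.1392, -0.9903, 0.0000] o=[0.1386, -0.0195, -0.4669] → [-0.1184, 0.0166, -0.1477, -0.1392, -0.9903, 0.0000]
V = J·q̇ = [-0.5485, 0.0829, -0.0539, -0.1101, -0.7833, -0.7470]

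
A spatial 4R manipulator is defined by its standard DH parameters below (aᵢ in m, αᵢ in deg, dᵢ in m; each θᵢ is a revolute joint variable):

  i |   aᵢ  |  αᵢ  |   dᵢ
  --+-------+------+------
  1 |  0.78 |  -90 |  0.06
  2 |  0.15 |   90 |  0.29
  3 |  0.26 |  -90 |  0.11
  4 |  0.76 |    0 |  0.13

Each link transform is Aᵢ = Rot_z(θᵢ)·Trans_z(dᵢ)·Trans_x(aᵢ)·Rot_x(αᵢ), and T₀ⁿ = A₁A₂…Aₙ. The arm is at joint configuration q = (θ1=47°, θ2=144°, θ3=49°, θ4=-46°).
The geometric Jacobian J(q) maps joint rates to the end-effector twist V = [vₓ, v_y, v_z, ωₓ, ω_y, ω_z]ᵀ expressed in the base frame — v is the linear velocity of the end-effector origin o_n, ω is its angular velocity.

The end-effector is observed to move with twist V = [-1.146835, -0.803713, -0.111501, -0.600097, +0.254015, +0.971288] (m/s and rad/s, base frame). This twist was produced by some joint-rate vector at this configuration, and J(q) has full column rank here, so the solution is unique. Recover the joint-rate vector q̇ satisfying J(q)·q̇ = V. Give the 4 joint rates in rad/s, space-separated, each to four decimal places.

o_n = [-0.2280, 1.1777, -0.8056]
J₁: ẑ×o_n = [-1.1777, -0.2280, 0.0000], ω = ẑ
J2: z=[-0.7314, 0.6820, 0.0000] o=[0.5320, 0.5705, 0.0600] → [-0.5904, -0.6331, 0.0742, -0.7314, 0.6820, 0.0000]
J3: z=[0.4009, 0.4299, -0.8090] o=[0.2371, 0.6795, -0.0282] → [0.0689, 0.6880, 0.3997, 0.4009, 0.4299, -0.8090]
J4: z=[-0.0634, 0.8940, 0.4436] o=[0.0436, 0.7597, -0.2174] → [-0.7113, -0.1578, 0.2163, -0.0634, 0.8940, 0.4436]
q̇ = J⁺·V = [0.6380, 0.5990, -0.4010, 0.0200]

0.6380 0.5990 -0.4010 0.0200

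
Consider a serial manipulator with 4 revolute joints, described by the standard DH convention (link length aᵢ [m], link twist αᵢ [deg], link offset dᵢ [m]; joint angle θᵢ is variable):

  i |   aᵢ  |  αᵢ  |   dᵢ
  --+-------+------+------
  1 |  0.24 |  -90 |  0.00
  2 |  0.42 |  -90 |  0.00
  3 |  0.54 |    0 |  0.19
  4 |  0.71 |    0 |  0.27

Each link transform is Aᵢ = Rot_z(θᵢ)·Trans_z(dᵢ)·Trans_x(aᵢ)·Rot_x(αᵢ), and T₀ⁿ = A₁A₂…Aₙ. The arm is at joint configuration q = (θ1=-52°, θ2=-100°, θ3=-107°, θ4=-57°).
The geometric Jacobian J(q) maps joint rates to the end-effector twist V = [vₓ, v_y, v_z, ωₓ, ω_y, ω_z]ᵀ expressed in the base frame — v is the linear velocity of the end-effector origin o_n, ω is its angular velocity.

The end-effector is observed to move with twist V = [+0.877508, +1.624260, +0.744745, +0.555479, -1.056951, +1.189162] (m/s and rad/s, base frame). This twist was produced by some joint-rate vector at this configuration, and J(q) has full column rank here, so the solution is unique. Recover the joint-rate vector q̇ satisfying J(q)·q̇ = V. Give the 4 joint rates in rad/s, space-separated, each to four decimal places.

0.9820 -0.2130 0.7920 0.4010

o_n = [1.0328, -0.1652, -0.3341]
J₁: ẑ×o_n = [0.1652, 1.0328, -0.0000], ω = ẑ
J2: z=[0.7880, 0.6157, 0.0000] o=[0.1478, -0.1891, 0.0000] → [-0.2057, 0.2633, -0.5260, 0.7880, 0.6157, 0.0000]
J3: z=[0.6063, -0.7760, 0.1736] o=[0.1029, -0.1317, 0.4136] → [0.5861, 0.6148, 0.7013, 0.6063, -0.7760, 0.1736]
J4: z=[0.6063, -0.7760, 0.1736] o=[0.6419, 0.0172, 0.2911] → [0.5169, 0.4470, 0.1927, 0.6063, -0.7760, 0.1736]
q̇ = J⁺·V = [0.9820, -0.2130, 0.7920, 0.4010]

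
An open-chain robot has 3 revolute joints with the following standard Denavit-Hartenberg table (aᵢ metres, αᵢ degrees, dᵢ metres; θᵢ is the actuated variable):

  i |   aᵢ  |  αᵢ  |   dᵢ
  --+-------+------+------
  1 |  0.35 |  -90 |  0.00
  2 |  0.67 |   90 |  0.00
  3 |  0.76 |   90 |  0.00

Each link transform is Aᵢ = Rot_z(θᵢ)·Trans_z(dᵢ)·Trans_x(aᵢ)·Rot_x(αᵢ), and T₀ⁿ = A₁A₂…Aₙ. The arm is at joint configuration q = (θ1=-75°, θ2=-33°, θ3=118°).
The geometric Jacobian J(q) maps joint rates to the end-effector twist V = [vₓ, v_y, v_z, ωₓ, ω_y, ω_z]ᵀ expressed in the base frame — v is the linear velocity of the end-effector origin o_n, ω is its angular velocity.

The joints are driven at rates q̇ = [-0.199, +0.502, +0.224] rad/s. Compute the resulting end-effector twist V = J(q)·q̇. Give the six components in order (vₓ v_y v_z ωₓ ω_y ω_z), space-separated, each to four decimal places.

o_n = [0.8067, -0.4181, 0.1706]
J₁: ẑ×o_n = [0.4181, 0.8067, -0.0000], ω = ẑ
J2: z=[0.9659, 0.2588, 0.0000] o=[0.0906, -0.3381, 0.0000] → [0.0441, -0.1648, -0.2627, 0.9659, 0.2588, 0.0000]
J3: z=[-0.1410, 0.5261, 0.8387] o=[0.2360, -0.8808, 0.3649] → [-0.4903, 0.4513, -0.3655, -0.1410, 0.5261, 0.8387]
V = J·q̇ = [-0.1709, -0.1422, -0.2137, 0.4533, 0.2478, -0.0111]

-0.1709 -0.1422 -0.2137 0.4533 0.2478 -0.0111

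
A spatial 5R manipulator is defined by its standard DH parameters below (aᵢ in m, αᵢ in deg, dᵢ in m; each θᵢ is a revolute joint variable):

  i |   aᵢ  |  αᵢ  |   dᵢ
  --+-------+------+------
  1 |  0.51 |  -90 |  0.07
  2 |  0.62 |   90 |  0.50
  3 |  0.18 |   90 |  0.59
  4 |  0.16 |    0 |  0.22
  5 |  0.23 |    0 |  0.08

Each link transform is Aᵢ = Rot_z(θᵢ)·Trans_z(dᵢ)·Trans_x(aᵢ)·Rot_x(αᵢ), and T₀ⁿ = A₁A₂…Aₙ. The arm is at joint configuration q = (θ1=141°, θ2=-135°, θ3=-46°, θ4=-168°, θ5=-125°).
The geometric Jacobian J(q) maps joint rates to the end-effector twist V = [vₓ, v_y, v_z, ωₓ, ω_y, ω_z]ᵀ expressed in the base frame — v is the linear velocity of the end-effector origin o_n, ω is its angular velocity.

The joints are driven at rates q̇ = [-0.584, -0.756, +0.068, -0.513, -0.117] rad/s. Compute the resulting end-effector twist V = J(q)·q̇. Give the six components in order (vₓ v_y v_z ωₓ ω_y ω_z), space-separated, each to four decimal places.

-0.2250 0.0201 -0.6146 0.4868 0.0155 -0.3116

o_n = [0.1591, -0.3992, -0.1319]
J₁: ẑ×o_n = [0.3992, 0.1591, -0.0000], ω = ẑ
J2: z=[-0.6293, -0.7771, 0.0000] o=[-0.3963, 0.3210, 0.0700] → [0.1569, -0.1270, 0.8849, -0.6293, -0.7771, 0.0000]
J3: z=[0.5495, -0.4450, -0.7071] o=[-0.3703, -0.3435, 0.5084] → [0.2456, -0.0225, 0.2050, 0.5495, -0.4450, -0.7071]
J4: z=[0.0419, 0.8600, -0.5087] o=[0.1041, -0.5611, 0.1796] → [-0.1855, -0.0149, -0.0405, 0.0419, 0.8600, -0.5087]
J5: z=[0.0419, 0.8600, -0.5087] o=[-0.0355, -0.3962, 0.0144] → [-0.1273, -0.0929, -0.1675, 0.0419, 0.8600, -0.5087]
V = J·q̇ = [-0.2250, 0.0201, -0.6146, 0.4868, 0.0155, -0.3116]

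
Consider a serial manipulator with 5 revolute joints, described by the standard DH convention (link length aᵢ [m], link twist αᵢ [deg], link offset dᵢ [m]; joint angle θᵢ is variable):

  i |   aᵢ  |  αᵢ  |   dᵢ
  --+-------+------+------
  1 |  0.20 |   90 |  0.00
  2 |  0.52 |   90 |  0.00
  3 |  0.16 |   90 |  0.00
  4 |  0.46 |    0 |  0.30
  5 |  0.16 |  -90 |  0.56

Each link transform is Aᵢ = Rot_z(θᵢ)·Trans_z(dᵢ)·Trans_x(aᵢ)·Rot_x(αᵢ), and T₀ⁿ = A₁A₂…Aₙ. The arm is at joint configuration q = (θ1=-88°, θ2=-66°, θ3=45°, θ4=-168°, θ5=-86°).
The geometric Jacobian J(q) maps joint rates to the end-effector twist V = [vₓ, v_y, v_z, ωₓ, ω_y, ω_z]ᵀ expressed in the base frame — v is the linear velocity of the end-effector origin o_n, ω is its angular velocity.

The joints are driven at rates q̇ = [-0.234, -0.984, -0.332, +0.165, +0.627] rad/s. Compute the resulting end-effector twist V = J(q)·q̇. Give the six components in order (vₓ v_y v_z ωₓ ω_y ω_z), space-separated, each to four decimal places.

0.0557 0.6746 0.0643 1.5616 -0.4769 -0.6106

o_n = [0.8616, -0.4799, -0.8385]
J₁: ẑ×o_n = [0.4799, 0.8616, -0.0000], ω = ẑ
J2: z=[-0.9994, -0.0349, 0.0000] o=[0.0070, -0.1999, 0.0000] → [0.0293, -0.8379, 0.3096, -0.9994, -0.0349, 0.0000]
J3: z=[-0.0319, 0.9130, -0.4067] o=[0.0144, -0.4113, -0.4750] → [-0.3597, -0.3562, -0.7713, -0.0319, 0.9130, -0.4067]
J4: z=[0.7167, -0.2628, -0.6460] o=[-0.0971, -0.4612, -0.5784] → [0.0563, -0.4329, 0.2385, 0.7167, -0.2628, -0.6460]
J5: z=[0.7167, -0.2628, -0.6460] o=[0.4344, -0.4869, -0.4426] → [0.1086, 0.0077, 0.1173, 0.7167, -0.2628, -0.6460]
V = J·q̇ = [0.0557, 0.6746, 0.0643, 1.5616, -0.4769, -0.6106]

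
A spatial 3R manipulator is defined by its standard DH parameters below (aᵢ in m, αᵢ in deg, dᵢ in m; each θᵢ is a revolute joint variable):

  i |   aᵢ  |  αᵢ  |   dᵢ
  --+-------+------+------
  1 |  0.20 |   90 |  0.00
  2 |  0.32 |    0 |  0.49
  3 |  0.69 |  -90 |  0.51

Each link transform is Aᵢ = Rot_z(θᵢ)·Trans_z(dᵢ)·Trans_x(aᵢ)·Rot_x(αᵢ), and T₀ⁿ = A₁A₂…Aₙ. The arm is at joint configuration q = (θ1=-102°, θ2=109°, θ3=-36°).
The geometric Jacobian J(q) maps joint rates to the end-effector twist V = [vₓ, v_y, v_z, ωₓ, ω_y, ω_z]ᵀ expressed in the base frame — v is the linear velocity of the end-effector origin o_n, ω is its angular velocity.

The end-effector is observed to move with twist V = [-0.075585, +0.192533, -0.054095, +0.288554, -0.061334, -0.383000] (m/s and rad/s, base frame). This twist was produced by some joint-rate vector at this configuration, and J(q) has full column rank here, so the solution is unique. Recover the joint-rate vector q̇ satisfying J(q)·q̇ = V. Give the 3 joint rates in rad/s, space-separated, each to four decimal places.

-0.3830 -0.0520 -0.2430

o_n = [-1.0400, -0.0831, 0.9624]
J₁: ẑ×o_n = [0.0831, -1.0400, 0.0000], ω = ẑ
J2: z=[-0.9781, 0.2079, 0.0000] o=[-0.0416, -0.1956, 0.0000] → [0.2001, 0.9414, 0.0976, -0.9781, 0.2079, 0.0000]
J3: z=[-0.9781, 0.2079, 0.0000] o=[-0.4992, 0.0082, 0.3026] → [0.1372, 0.6454, 0.2017, -0.9781, 0.2079, 0.0000]
q̇ = J⁺·V = [-0.3830, -0.0520, -0.2430]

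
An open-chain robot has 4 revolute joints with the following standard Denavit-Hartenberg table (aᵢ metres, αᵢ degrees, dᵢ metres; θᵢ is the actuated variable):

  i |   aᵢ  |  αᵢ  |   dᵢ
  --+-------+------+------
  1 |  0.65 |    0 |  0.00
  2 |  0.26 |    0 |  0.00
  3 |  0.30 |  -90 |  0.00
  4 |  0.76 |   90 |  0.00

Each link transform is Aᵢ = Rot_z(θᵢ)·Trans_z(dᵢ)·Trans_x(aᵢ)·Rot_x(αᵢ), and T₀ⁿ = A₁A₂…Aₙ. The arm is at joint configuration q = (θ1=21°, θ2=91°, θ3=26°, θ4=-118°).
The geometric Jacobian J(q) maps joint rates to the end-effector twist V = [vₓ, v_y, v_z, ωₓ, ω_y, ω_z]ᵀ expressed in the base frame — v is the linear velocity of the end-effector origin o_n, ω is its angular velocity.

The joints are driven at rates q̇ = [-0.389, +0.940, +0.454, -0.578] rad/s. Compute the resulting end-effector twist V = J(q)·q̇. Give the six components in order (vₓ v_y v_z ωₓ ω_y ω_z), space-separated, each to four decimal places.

0.2842 -0.5068 -0.2062 0.3868 0.4295 1.0050

o_n = [0.5516, 0.4360, 0.6710]
J₁: ẑ×o_n = [-0.4360, 0.5516, 0.0000], ω = ẑ
J2: z=[0.0000, 0.0000, 1.0000] o=[0.6068, 0.2329, 0.0000] → [-0.2031, -0.0552, 0.0000, 0.0000, 0.0000, 1.0000]
J3: z=[0.0000, 0.0000, 1.0000] o=[0.5094, 0.4740, 0.0000] → [0.0380, 0.0422, -0.0000, 0.0000, 0.0000, 1.0000]
J4: z=[-0.6691, -0.7431, 0.0000] o=[0.2865, 0.6747, 0.0000] → [-0.4987, 0.4490, 0.3568, -0.6691, -0.7431, 0.0000]
V = J·q̇ = [0.2842, -0.5068, -0.2062, 0.3868, 0.4295, 1.0050]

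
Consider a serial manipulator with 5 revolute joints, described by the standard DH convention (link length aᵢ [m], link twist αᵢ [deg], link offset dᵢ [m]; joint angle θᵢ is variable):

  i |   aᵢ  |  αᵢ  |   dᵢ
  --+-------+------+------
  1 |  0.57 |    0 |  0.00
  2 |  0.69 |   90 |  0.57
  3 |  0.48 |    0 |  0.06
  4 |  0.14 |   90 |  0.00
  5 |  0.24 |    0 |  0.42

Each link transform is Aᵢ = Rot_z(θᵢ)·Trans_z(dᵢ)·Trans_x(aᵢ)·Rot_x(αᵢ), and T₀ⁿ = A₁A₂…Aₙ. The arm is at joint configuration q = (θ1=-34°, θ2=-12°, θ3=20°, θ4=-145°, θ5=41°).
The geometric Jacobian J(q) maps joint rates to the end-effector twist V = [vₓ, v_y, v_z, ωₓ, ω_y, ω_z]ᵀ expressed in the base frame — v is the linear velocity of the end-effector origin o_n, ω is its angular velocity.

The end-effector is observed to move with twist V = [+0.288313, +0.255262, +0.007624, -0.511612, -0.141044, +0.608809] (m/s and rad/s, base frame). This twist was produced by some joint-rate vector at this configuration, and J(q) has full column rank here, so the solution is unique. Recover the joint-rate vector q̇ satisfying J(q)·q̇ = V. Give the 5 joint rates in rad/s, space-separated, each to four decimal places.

o_n = [0.7418, -0.9106, 0.7120]
J₁: ẑ×o_n = [0.9106, 0.7418, -0.0000], ω = ẑ
J2: z=[0.0000, 0.0000, 1.0000] o=[0.4726, -0.3187, 0.0000] → [0.5919, 0.2693, -0.0000, 0.0000, 0.0000, 1.0000]
J3: z=[-0.7193, -0.6947, 0.0000] o=[0.9519, -0.8151, 0.5700] → [-0.0987, 0.1022, -0.0772, -0.7193, -0.6947, 0.0000]
J4: z=[-0.7193, -0.6947, 0.0000] o=[1.2220, -1.1812, 0.7342] → [0.0154, -0.0159, -0.5282, -0.7193, -0.6947, 0.0000]
J5: z=[-0.5690, 0.5892, 0.5736] o=[1.1663, -1.1235, 0.6195] → [-0.0676, -0.1908, 0.1290, -0.5690, 0.5892, 0.5736]
q̇ = J⁺·V = [0.3170, 0.1140, 0.4740, -0.0080, 0.3100]

0.3170 0.1140 0.4740 -0.0080 0.3100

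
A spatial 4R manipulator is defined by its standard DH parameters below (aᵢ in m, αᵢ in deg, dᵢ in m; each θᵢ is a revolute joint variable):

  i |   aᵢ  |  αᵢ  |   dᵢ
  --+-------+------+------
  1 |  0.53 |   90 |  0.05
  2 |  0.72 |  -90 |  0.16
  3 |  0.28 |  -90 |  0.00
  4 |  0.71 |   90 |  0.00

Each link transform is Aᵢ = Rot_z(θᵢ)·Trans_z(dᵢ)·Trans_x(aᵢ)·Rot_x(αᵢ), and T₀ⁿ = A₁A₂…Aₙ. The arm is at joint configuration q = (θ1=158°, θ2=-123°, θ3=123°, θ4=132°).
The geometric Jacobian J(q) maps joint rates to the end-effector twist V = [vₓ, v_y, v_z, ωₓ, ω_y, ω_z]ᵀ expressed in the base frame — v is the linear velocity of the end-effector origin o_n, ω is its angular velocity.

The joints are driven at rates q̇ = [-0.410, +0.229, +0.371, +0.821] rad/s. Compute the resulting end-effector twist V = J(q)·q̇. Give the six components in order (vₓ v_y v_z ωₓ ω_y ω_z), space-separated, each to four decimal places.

o_n = [0.4573, 0.1642, -0.3556]
J₁: ẑ×o_n = [-0.1642, 0.4573, 0.0000], ω = ẑ
J2: z=[0.3746, 0.9272, 0.0000] o=[-0.4914, 0.1985, 0.0500] → [-0.3760, 0.1519, -0.8925, 0.3746, 0.9272, 0.0000]
J3: z=[-0.7776, 0.3142, -0.5446] o=[-0.0679, 0.2000, -0.5538] → [0.0428, -0.1319, -0.1372, -0.7776, 0.3142, -0.5446]
J4: z=[-0.2195, 0.6761, 0.7034] o=[-0.2329, 0.0134, -0.4259] → [-0.0585, 0.5009, -0.4998, -0.2195, 0.6761, 0.7034]
V = J·q̇ = [-0.0510, 0.2096, -0.6656, -0.3829, 0.8840, -0.0346]

-0.0510 0.2096 -0.6656 -0.3829 0.8840 -0.0346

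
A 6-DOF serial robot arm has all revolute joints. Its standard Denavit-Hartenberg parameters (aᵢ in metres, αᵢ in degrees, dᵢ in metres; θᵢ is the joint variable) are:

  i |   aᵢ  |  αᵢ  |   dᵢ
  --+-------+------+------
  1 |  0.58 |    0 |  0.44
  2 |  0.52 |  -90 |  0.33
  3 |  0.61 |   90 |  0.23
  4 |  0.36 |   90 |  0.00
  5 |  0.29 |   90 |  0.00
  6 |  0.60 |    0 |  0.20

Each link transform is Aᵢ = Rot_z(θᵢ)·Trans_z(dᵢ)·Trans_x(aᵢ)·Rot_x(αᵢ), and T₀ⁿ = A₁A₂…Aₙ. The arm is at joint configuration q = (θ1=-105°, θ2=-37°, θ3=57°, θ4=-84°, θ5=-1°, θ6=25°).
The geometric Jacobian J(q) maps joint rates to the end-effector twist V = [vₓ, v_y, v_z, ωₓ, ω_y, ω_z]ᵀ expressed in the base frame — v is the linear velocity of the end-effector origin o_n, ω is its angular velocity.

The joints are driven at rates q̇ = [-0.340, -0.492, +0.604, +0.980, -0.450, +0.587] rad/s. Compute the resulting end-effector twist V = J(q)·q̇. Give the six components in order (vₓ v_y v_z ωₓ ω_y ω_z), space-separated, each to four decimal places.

0.3275 0.9837 -0.9589 -0.0443 -0.8737 -0.9923

o_n = [-1.2285, -0.1589, 0.2487]
J₁: ẑ×o_n = [0.1589, -1.2285, 0.0000], ω = ẑ
J2: z=[0.0000, 0.0000, 1.0000] o=[-0.1501, -0.5602, 0.4400] → [-0.4013, -1.0784, 0.0000, 0.0000, 0.0000, 1.0000]
J3: z=[0.6157, -0.7880, 0.0000] o=[-0.5599, -0.8804, 0.7700] → [0.4108, 0.3209, -0.0827, 0.6157, -0.7880, 0.0000]
J4: z=[-0.6609, -0.5163, 0.5446] o=[-0.6801, -1.2662, 0.2584] → [-0.5980, -0.3051, -1.0149, -0.6609, -0.5163, 0.5446]
J5: z=[0.3625, 0.4158, 0.8341] o=[-0.9167, -0.9967, 0.2269] → [-0.6896, -0.2680, 0.4333, 0.3625, 0.4158, 0.8341]
J6: z=[0.6722, 0.5032, -0.5430] o=[-1.1039, -0.7770, 0.1987] → [0.3608, 0.0340, 0.4782, 0.6722, 0.5032, -0.5430]
V = J·q̇ = [0.3275, 0.9837, -0.9589, -0.0443, -0.8737, -0.9923]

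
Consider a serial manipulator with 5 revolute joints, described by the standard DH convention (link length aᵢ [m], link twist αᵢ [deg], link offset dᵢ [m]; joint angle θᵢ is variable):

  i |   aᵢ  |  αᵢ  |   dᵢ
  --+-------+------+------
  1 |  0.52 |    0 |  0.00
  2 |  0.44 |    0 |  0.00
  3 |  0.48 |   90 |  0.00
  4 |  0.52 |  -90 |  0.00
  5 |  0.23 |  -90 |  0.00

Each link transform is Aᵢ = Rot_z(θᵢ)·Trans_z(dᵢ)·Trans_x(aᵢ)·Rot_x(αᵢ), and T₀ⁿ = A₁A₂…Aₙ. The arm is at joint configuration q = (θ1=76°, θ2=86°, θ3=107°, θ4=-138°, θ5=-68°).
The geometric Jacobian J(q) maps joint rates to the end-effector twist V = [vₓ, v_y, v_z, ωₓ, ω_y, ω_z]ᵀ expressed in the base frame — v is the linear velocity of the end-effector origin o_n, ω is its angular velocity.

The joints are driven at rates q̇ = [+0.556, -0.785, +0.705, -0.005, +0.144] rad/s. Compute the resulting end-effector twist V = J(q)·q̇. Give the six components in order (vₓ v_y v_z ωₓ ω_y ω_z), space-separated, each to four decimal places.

o_n = [-0.5064, 0.6147, -0.4056]
J₁: ẑ×o_n = [-0.6147, -0.5064, 0.0000], ω = ẑ
J2: z=[0.0000, 0.0000, 1.0000] o=[0.1258, 0.5046, 0.0000] → [-0.1102, -0.6322, 0.0000, 0.0000, 0.0000, 1.0000]
J3: z=[0.0000, 0.0000, 1.0000] o=[-0.2927, 0.6405, 0.0000] → [0.0258, -0.2137, 0.0000, 0.0000, 0.0000, 1.0000]
J4: z=[-0.9998, 0.0175, 0.0000] o=[-0.3010, 0.1606, 0.0000] → [-0.0071, -0.4055, -0.4505, -0.9998, 0.0175, 0.0000]
J5: z=[-0.0117, -0.6690, -0.7431] o=[-0.2943, 0.5470, -0.3479] → [0.0889, 0.1569, -0.1427, -0.0117, -0.6690, -0.7431]
V = J·q̇ = [-0.2243, 0.0887, -0.0183, 0.0033, -0.0964, 0.3690]

-0.2243 0.0887 -0.0183 0.0033 -0.0964 0.3690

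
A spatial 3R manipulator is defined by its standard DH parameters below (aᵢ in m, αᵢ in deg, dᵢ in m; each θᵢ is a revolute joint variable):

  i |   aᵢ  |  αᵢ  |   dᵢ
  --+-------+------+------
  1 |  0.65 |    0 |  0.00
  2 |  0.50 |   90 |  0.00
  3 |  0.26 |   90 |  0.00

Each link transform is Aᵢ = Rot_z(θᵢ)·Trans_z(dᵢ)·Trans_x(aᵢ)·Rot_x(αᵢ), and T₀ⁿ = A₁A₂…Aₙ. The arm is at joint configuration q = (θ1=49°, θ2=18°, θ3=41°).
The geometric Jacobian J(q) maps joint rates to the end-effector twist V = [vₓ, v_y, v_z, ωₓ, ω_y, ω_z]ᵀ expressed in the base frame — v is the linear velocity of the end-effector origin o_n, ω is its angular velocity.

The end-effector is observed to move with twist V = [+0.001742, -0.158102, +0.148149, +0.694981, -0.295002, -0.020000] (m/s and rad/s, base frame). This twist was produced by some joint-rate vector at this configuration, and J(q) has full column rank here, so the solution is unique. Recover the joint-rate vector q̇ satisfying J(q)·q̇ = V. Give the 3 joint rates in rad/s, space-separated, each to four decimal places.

-0.0800 0.0600 0.7550

o_n = [0.6985, 1.1314, 0.1706]
J₁: ẑ×o_n = [-1.1314, 0.6985, 0.0000], ω = ẑ
J2: z=[0.0000, 0.0000, 1.0000] o=[0.4264, 0.4906, 0.0000] → [-0.6409, 0.2720, 0.0000, 0.0000, 0.0000, 1.0000]
J3: z=[0.9205, -0.3907, 0.0000] o=[0.6218, 0.9508, 0.0000] → [-0.0666, -0.1570, 0.1962, 0.9205, -0.3907, 0.0000]
q̇ = J⁺·V = [-0.0800, 0.0600, 0.7550]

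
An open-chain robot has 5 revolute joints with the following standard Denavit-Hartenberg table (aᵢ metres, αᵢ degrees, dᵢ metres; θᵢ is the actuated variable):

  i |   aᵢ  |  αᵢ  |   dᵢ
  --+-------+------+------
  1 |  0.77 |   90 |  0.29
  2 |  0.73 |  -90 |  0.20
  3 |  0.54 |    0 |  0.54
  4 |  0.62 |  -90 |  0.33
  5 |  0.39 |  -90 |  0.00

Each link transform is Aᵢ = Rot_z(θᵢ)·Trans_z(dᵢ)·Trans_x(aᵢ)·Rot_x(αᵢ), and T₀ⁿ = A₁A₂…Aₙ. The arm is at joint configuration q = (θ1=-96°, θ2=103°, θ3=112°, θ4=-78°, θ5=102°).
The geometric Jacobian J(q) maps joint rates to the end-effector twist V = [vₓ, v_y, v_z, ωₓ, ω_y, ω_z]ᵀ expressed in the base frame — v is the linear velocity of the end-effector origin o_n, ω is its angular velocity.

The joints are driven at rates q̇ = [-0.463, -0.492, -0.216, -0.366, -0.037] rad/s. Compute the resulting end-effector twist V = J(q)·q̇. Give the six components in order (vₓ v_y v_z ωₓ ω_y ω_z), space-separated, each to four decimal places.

o_n = [0.5909, -0.1373, 1.1296]
J₁: ẑ×o_n = [0.1373, 0.5909, -0.0000], ω = ẑ
J2: z=[-0.9945, 0.1045, 0.0000] o=[-0.0805, -0.7658, 0.2900] → [0.0878, 0.8350, -0.6952, -0.9945, 0.1045, 0.0000]
J3: z=[0.1018, 0.9690, -0.2250] o=[-0.2622, -0.5816, 1.0013] → [0.2243, -0.2050, -0.7815, 0.1018, 0.9690, -0.2250]
J4: z=[0.1018, 0.9690, -0.2250] o=[0.2860, -0.1559, 0.6827] → [0.4372, -0.1141, -0.2936, 0.1018, 0.9690, -0.2250]
J5: z=[0.8113, -0.2118, -0.5449] o=[0.6764, 0.2427, 1.1093] → [-0.2113, 0.0301, -0.3264, 0.8113, -0.2118, -0.5449]
V = J·q̇ = [-0.3074, -0.5995, 0.6304, 0.4000, -0.6076, -0.3119]

-0.3074 -0.5995 0.6304 0.4000 -0.6076 -0.3119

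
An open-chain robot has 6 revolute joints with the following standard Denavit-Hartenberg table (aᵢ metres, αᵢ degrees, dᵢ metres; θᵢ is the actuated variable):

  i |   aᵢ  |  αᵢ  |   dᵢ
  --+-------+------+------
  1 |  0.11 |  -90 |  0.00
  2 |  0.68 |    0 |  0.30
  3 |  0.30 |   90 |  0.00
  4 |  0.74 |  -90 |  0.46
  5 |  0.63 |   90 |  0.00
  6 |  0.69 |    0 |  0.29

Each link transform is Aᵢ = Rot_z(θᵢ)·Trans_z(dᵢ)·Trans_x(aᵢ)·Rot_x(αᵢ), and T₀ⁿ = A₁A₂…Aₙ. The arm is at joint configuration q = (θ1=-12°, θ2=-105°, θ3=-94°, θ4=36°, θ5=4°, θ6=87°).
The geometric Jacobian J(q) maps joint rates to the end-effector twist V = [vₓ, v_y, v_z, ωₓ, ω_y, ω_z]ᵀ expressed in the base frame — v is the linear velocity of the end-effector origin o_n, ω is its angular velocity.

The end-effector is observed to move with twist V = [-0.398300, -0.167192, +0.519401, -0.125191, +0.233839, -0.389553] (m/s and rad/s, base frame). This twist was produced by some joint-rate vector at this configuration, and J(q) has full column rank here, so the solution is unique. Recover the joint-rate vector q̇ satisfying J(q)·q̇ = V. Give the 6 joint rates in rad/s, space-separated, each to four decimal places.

0.5560 0.2910 0.5260 0.5690 -0.7730 0.2700

o_n = [-0.4572, 1.8299, -0.3488]
J₁: ẑ×o_n = [-1.8299, -0.4572, 0.0000], ω = ẑ
J2: z=[0.2079, 0.9781, 0.0000] o=[0.1076, -0.0229, 0.0000] → [-0.3412, 0.0725, 0.9377, 0.2079, 0.9781, 0.0000]
J3: z=[0.2079, 0.9781, 0.0000] o=[-0.0022, 0.3072, 0.6568] → [-0.9836, 0.2091, 0.7617, 0.2079, 0.9781, 0.0000]
J4: z=[0.3185, -0.0677, -0.9455] o=[-0.2796, 0.3661, 0.5592] → [1.4455, 0.4571, 0.4541, 0.3185, -0.0677, -0.9455]
J5: z=[0.7118, 0.6758, 0.1914] o=[-0.5964, 0.8781, -0.0707] → [-0.3701, 0.2246, 0.5835, 0.7118, 0.6758, 0.1914]
J6: z=[0.2740, -0.0163, -0.9616] o=[-1.0038, 1.3424, -0.1947] → [0.4713, -0.4834, 0.1425, 0.2740, -0.0163, -0.9616]
q̇ = J⁺·V = [0.5560, 0.2910, 0.5260, 0.5690, -0.7730, 0.2700]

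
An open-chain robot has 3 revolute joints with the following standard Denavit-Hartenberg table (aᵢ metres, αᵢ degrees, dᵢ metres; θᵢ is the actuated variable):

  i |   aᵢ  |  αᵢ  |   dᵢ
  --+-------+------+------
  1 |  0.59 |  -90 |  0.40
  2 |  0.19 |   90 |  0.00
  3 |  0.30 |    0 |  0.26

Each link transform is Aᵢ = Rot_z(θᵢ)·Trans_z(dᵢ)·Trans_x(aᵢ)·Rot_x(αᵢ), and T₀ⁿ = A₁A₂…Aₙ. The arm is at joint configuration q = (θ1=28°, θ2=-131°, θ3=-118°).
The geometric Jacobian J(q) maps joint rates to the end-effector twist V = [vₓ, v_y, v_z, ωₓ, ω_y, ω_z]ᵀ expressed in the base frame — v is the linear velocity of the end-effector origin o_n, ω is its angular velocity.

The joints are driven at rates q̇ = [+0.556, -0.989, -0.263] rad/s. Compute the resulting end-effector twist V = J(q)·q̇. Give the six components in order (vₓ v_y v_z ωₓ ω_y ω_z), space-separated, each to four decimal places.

o_n = [0.4436, -0.0642, 0.2665]
J₁: ẑ×o_n = [0.0642, 0.4436, -0.0000], ω = ẑ
J2: z=[-0.4695, 0.8829, 0.0000] o=[0.5209, 0.2770, 0.4000] → [-0.1179, -0.0627, 0.2285, -0.4695, 0.8829, 0.0000]
J3: z=[-0.6664, -0.3543, -0.6561] o=[0.4109, 0.2185, 0.5434] → [-0.0873, -0.2059, 0.1999, -0.6664, -0.3543, -0.6561]
V = J·q̇ = [0.1752, 0.3628, -0.2785, 0.6396, -0.7801, 0.7285]

0.1752 0.3628 -0.2785 0.6396 -0.7801 0.7285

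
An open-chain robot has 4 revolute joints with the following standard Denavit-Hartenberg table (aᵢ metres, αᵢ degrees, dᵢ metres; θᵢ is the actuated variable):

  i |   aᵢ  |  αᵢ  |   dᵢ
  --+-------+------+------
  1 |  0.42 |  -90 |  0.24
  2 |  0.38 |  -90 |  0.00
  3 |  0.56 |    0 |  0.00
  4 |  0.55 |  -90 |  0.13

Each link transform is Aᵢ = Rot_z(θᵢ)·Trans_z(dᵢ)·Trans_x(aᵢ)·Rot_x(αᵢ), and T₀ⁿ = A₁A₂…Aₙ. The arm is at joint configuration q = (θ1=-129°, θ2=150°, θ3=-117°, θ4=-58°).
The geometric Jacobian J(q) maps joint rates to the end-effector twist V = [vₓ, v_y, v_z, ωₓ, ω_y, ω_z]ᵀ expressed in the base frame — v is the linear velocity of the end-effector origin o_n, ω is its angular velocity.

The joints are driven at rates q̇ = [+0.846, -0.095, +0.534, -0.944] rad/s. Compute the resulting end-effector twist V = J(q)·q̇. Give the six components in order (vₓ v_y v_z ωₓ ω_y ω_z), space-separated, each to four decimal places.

o_n = [-0.0285, -0.9042, 0.5637]
J₁: ẑ×o_n = [0.9042, -0.0285, 0.0000], ω = ẑ
J2: z=[0.7771, -0.6293, 0.0000] o=[-0.2643, -0.3264, 0.2400] → [-0.2037, -0.2515, -0.3006, 0.7771, -0.6293, 0.0000]
J3: z=[0.3147, 0.3886, 0.8660] o=[-0.0572, -0.0707, 0.0500] → [0.9214, -0.1367, -0.2734, 0.3147, 0.3886, 0.8660]
J4: z=[0.3147, 0.3886, 0.8660] o=[0.1920, -0.5558, 0.1771] → [0.4519, -0.3125, -0.0240, 0.3147, 0.3886, 0.8660]
V = J·q̇ = [0.8497, 0.2219, -0.0948, -0.2028, -0.0995, 0.4909]

0.8497 0.2219 -0.0948 -0.2028 -0.0995 0.4909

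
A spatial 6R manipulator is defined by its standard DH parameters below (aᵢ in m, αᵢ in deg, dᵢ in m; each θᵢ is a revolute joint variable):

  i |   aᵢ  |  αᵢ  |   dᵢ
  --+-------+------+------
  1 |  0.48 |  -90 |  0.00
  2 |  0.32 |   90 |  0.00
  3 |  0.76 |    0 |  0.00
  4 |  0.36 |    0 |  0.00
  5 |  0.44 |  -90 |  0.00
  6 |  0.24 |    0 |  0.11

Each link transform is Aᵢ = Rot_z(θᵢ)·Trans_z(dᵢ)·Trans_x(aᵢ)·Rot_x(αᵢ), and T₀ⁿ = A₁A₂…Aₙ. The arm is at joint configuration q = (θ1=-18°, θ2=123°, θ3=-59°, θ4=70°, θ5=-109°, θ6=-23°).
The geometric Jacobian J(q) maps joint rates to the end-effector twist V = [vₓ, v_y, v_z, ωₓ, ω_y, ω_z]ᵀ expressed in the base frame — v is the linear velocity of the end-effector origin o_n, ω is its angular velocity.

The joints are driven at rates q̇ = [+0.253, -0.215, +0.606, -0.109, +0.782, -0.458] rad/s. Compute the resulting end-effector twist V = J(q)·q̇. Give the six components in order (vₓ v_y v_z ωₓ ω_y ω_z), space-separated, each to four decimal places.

o_n = [-0.4161, -1.1818, -0.9583]
J₁: ẑ×o_n = [1.1818, -0.4161, 0.0000], ω = ẑ
J2: z=[0.3090, 0.9511, 0.0000] o=[0.4565, -0.1483, 0.0000] → [-0.9114, 0.2961, 0.5105, 0.3090, 0.9511, 0.0000]
J3: z=[0.7976, -0.2592, -0.5446] o=[0.2908, -0.0945, -0.2684] → [-0.4134, 0.9353, -1.0505, 0.7976, -0.2592, -0.5446]
J4: z=[0.7976, -0.2592, -0.5446] o=[-0.1133, -0.6482, -0.5967] → [-0.1969, 0.4534, -0.5041, 0.7976, -0.2592, -0.5446]
J5: z=[0.7976, -0.2592, -0.5446] o=[-0.2751, -0.5234, -0.8930] → [-0.3417, 0.1288, -0.5617, 0.7976, -0.2592, -0.5446]
J6: z=[-0.5559, 0.0343, -0.8305] o=[-0.3781, -0.9480, -0.8417] → [-0.1981, -0.0333, 0.1313, -0.5559, 0.0343, -0.8305]
V = J·q̇ = [0.0894, 0.4644, -1.1908, 1.2083, -0.5517, -0.0632]

0.0894 0.4644 -1.1908 1.2083 -0.5517 -0.0632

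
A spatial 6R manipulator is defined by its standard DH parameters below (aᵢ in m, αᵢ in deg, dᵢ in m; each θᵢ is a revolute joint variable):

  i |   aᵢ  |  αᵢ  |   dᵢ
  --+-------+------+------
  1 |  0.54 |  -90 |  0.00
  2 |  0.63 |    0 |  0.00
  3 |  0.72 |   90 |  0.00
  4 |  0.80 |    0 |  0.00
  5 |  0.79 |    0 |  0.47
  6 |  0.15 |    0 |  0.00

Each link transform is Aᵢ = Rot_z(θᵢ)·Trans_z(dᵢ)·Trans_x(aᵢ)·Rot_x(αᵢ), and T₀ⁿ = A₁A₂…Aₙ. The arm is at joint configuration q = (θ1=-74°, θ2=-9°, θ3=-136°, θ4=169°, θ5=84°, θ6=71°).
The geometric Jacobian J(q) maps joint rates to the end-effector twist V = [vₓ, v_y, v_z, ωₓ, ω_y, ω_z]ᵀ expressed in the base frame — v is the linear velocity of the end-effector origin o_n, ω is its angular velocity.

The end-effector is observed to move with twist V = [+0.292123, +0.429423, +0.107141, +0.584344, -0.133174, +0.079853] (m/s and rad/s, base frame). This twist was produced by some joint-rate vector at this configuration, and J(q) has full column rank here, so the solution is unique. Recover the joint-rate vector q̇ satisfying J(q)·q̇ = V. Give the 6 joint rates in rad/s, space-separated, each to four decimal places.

o_n = [-0.3787, -1.1863, -0.3868]
J₁: ẑ×o_n = [1.1863, -0.3787, 0.0000], ω = ẑ
J2: z=[0.9613, 0.2756, 0.0000] o=[0.1488, -0.5191, 0.0000] → [-0.1066, 0.3718, -0.4960, 0.9613, 0.2756, 0.0000]
J3: z=[0.9613, 0.2756, 0.0000] o=[0.3204, -1.1172, 0.0986] → [-0.1338, 0.4665, 0.1263, 0.9613, 0.2756, 0.0000]
J4: z=[-0.1581, 0.5514, -0.8192] o=[0.1578, -0.5503, 0.5115] → [-1.0163, 0.2974, 0.3963, -0.1581, 0.5514, -0.8192]
J5: z=[-0.1581, 0.5514, -0.8192] o=[0.4818, -1.1266, 0.0611] → [-0.2959, 0.6341, 0.4839, -0.1581, 0.5514, -0.8192]
J6: z=[-0.1581, 0.5514, -0.8192] o=[-0.2665, -1.2575, -0.4564] → [0.0967, 0.1029, 0.0506, -0.1581, 0.5514, -0.8192]
q̇ = J⁺·V = [-0.3330, -0.2670, 0.7920, -0.9040, 0.4910, -0.0910]

-0.3330 -0.2670 0.7920 -0.9040 0.4910 -0.0910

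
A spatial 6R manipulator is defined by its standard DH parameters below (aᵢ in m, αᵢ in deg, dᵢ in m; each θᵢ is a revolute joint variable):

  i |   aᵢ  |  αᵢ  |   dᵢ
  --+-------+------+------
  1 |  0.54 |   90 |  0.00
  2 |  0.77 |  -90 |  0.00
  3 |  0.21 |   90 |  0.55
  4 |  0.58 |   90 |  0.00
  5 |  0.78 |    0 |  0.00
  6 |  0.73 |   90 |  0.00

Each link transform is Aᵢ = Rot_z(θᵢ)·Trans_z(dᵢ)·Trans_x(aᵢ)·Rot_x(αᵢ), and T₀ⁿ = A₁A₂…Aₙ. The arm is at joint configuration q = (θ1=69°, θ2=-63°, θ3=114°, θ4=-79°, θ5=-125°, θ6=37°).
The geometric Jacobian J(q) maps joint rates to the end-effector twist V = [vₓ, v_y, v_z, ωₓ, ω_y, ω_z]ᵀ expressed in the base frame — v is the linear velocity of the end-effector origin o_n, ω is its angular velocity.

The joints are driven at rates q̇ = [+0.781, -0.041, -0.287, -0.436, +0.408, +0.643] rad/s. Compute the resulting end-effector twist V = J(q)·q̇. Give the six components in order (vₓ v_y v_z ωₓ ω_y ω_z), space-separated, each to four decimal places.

-1.1395 -0.3668 -0.2080 0.8550 -0.7831 0.5407

o_n = [0.5404, 0.4668, 0.6941]
J₁: ẑ×o_n = [-0.4668, 0.5404, 0.0000], ω = ẑ
J2: z=[0.9336, -0.3584, 0.0000] o=[0.1935, 0.5041, 0.0000] → [-0.2488, -0.6480, 0.0894, 0.9336, -0.3584, 0.0000]
J3: z=[0.3193, 0.8318, 0.4540] o=[0.3188, 0.8305, -0.6861] → [1.3132, -0.3401, -0.3005, 0.3193, 0.8318, 0.4540]
J4: z=[-0.2311, 0.5330, -0.8140] o=[0.3014, 1.3205, -0.3603] → [-0.1330, 0.0491, 0.0699, -0.2311, 0.5330, -0.8140]
J5: z=[0.8412, -0.3109, -0.4424] o=[0.0179, 0.8641, -0.5786] → [-0.5714, -1.3018, -0.1718, 0.8412, -0.3109, -0.4424]
J6: z=[0.8412, -0.3109, -0.4424] o=[0.3842, 0.8757, 0.1099] → [-0.3625, -0.5606, -0.2954, 0.8412, -0.3109, -0.4424]
V = J·q̇ = [-1.1395, -0.3668, -0.2080, 0.8550, -0.7831, 0.5407]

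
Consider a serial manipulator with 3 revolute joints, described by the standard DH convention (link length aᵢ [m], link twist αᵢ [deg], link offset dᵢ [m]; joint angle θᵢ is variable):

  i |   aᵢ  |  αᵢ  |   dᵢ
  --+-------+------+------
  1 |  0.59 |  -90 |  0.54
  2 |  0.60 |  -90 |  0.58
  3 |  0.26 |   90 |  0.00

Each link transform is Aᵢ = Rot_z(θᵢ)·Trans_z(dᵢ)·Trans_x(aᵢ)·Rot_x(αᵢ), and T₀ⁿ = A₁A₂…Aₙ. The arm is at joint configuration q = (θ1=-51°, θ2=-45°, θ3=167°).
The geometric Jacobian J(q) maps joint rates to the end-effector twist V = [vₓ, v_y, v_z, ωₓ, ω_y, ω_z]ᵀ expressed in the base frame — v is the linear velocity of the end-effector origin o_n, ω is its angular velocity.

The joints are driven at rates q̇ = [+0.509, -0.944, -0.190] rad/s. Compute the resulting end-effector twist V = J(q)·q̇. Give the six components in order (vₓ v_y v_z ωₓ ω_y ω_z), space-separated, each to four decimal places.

o_n = [0.9309, -0.3208, 0.7851]
J₁: ẑ×o_n = [0.3208, 0.9309, -0.0000], ω = ẑ
J2: z=[0.7771, 0.6293, 0.0000] o=[0.3713, -0.4585, 0.5400] → [0.1543, -0.1905, -0.2451, 0.7771, 0.6293, 0.0000]
J3: z=[0.4450, -0.5495, -0.7071] o=[1.0890, -0.4232, 0.9643] → [0.1709, 0.1916, -0.0414, 0.4450, -0.5495, -0.7071]
V = J·q̇ = [-0.0148, 0.6172, 0.2393, -0.8182, -0.4897, 0.6434]

-0.0148 0.6172 0.2393 -0.8182 -0.4897 0.6434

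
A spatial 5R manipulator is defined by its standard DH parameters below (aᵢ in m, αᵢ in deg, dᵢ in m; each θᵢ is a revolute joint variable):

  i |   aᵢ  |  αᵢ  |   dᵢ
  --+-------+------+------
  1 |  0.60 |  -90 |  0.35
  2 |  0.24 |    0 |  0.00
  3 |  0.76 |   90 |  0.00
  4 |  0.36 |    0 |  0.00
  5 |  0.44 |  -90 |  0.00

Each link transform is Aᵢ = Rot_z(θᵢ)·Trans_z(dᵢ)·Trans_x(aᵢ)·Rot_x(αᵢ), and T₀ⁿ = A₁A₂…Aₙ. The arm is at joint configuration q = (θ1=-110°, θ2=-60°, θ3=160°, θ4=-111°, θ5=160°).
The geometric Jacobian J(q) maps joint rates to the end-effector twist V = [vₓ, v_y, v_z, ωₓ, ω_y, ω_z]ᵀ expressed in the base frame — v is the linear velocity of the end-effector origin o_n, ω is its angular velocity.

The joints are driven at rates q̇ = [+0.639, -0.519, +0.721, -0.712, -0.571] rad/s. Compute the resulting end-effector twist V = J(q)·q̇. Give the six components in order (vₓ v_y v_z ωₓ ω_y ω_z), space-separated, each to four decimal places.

o_n = [-0.1954, -0.5251, -0.3478]
J₁: ẑ×o_n = [0.5251, -0.1954, 0.0000], ω = ẑ
J2: z=[0.9397, -0.3420, 0.0000] o=[-0.2052, -0.5638, 0.3500] → [0.2387, 0.6558, 0.0397, 0.9397, -0.3420, 0.0000]
J3: z=[0.9397, -0.3420, 0.0000] o=[-0.2463, -0.6766, 0.5578] → [0.3098, 0.8511, 0.1597, 0.9397, -0.3420, 0.0000]
J4: z=[-0.3368, -0.9254, -0.1736] o=[-0.2011, -0.5526, -0.1906] → [0.1503, -0.0539, -0.0040, -0.3368, -0.9254, -0.1736]
J5: z=[-0.3368, -0.9254, -0.1736] o=[-0.5246, -0.4587, -0.0636] → [0.2515, -0.1529, 0.3270, -0.3368, -0.9254, -0.1736]
V = J·q̇ = [0.1844, 0.2741, -0.0894, 0.6220, 1.1182, 0.8618]

0.1844 0.2741 -0.0894 0.6220 1.1182 0.8618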